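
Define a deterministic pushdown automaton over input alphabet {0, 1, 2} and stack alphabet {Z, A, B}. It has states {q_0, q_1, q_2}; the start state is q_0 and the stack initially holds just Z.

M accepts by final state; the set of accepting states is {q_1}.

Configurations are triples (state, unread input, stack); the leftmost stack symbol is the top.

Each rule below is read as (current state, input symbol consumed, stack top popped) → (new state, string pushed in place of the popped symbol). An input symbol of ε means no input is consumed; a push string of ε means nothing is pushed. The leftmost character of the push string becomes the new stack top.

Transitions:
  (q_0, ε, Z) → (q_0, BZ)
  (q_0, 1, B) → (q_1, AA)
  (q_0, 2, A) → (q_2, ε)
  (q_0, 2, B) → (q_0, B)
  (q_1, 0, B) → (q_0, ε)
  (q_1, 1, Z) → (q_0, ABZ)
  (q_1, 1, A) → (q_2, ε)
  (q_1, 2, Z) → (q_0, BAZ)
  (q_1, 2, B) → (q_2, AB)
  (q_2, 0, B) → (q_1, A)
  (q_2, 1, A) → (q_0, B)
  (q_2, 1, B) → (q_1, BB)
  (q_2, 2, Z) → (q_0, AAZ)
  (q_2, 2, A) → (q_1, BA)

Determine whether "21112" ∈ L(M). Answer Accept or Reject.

(q_0, 21112, Z)
  ε-move, top Z: go to q_0, push BZ → (q_0, 21112, BZ)
  read 2, top B: go to q_0, push B → (q_0, 1112, BZ)
  read 1, top B: go to q_1, push AA → (q_1, 112, AAZ)
  read 1, top A: go to q_2, push ε → (q_2, 12, AZ)
  read 1, top A: go to q_0, push B → (q_0, 2, BZ)
  read 2, top B: go to q_0, push B → (q_0, ε, BZ)
All input consumed; state q_0 ∉ F and no further ε-move applies.

Reject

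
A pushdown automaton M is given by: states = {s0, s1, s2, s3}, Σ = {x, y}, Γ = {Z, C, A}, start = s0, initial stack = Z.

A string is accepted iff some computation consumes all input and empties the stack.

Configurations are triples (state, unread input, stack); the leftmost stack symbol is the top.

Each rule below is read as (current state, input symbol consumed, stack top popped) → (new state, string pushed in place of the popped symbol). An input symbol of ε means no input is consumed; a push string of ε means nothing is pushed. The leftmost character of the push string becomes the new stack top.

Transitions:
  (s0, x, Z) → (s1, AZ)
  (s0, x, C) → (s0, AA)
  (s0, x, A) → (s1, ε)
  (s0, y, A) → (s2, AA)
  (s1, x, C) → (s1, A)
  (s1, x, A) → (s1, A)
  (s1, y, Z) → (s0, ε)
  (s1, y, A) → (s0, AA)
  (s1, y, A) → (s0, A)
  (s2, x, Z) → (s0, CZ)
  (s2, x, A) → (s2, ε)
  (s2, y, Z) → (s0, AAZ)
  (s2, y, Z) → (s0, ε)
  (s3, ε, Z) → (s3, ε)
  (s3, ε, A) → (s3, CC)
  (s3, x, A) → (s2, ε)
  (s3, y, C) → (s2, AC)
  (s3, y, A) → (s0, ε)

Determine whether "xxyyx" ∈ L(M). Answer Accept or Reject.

No computation consumes all input and empties the stack.

Reject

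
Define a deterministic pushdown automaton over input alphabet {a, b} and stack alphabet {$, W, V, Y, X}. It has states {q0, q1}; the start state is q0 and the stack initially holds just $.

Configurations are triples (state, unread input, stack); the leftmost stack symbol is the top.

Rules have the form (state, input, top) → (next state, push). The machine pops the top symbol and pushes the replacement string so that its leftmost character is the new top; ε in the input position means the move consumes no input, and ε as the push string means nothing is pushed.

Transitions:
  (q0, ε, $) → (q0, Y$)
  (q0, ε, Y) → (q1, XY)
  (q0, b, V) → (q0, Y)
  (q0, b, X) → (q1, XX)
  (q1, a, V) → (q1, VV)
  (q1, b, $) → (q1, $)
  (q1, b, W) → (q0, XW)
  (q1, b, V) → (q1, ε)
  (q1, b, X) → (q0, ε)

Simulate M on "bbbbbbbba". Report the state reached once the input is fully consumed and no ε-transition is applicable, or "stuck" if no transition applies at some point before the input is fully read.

(q0, bbbbbbbba, $)
  ε-move, top $: go to q0, push Y$ → (q0, bbbbbbbba, Y$)
  ε-move, top Y: go to q1, push XY → (q1, bbbbbbbba, XY$)
  read b, top X: go to q0, push ε → (q0, bbbbbbba, Y$)
  ε-move, top Y: go to q1, push XY → (q1, bbbbbbba, XY$)
  read b, top X: go to q0, push ε → (q0, bbbbbba, Y$)
  ε-move, top Y: go to q1, push XY → (q1, bbbbbba, XY$)
  read b, top X: go to q0, push ε → (q0, bbbbba, Y$)
  ε-move, top Y: go to q1, push XY → (q1, bbbbba, XY$)
  read b, top X: go to q0, push ε → (q0, bbbba, Y$)
  ε-move, top Y: go to q1, push XY → (q1, bbbba, XY$)
  read b, top X: go to q0, push ε → (q0, bbba, Y$)
  ε-move, top Y: go to q1, push XY → (q1, bbba, XY$)
  read b, top X: go to q0, push ε → (q0, bba, Y$)
  ε-move, top Y: go to q1, push XY → (q1, bba, XY$)
  read b, top X: go to q0, push ε → (q0, ba, Y$)
  ε-move, top Y: go to q1, push XY → (q1, ba, XY$)
  read b, top X: go to q0, push ε → (q0, a, Y$)
  ε-move, top Y: go to q1, push XY → (q1, a, XY$)
No transition for (q1, a, top X); M blocks with input a remaining.

stuck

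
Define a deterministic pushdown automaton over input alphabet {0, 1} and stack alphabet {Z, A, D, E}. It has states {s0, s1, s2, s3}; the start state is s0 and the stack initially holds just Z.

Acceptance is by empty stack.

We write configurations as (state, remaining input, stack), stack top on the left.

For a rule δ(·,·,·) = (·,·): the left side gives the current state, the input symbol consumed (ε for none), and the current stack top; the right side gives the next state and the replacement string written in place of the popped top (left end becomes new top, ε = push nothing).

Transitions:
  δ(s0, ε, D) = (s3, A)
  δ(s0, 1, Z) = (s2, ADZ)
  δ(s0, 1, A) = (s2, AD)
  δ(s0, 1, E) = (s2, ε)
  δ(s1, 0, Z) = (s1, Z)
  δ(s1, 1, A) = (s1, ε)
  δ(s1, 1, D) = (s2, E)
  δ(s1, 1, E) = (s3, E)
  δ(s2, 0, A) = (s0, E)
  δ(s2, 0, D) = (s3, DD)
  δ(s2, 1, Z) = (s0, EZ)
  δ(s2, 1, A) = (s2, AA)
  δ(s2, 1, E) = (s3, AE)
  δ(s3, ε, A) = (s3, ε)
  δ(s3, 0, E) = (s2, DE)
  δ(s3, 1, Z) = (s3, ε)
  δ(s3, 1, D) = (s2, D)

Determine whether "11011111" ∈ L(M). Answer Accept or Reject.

Reject

(s0, 11011111, Z)
  read 1, top Z: go to s2, push ADZ → (s2, 1011111, ADZ)
  read 1, top A: go to s2, push AA → (s2, 011111, AADZ)
  read 0, top A: go to s0, push E → (s0, 11111, EADZ)
  read 1, top E: go to s2, push ε → (s2, 1111, ADZ)
  read 1, top A: go to s2, push AA → (s2, 111, AADZ)
  read 1, top A: go to s2, push AA → (s2, 11, AAADZ)
  read 1, top A: go to s2, push AA → (s2, 1, AAAADZ)
  read 1, top A: go to s2, push AA → (s2, ε, AAAAADZ)
All input consumed; stack is AAAAADZ, not empty, and no further ε-move applies.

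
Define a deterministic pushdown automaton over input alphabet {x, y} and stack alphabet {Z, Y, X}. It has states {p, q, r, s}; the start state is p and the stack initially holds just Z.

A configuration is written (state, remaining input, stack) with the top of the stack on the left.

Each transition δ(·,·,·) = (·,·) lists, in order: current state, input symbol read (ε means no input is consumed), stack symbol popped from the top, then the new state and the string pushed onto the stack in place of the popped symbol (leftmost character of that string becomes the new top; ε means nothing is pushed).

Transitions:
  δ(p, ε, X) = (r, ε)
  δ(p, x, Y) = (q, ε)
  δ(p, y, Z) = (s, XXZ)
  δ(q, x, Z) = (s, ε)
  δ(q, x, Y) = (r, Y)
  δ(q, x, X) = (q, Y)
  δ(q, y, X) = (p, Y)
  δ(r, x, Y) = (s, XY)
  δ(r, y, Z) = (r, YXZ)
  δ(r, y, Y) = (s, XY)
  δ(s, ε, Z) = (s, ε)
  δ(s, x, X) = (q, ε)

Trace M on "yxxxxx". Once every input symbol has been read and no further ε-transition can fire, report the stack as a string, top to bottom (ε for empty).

YZ

(p, yxxxxx, Z) ⊢ (s, xxxxx, XXZ) ⊢ (q, xxxx, XZ) ⊢ (q, xxx, YZ) ⊢ (r, xx, YZ) ⊢ (s, x, XYZ) ⊢ (q, ε, YZ)
All input consumed in state q with stack YZ.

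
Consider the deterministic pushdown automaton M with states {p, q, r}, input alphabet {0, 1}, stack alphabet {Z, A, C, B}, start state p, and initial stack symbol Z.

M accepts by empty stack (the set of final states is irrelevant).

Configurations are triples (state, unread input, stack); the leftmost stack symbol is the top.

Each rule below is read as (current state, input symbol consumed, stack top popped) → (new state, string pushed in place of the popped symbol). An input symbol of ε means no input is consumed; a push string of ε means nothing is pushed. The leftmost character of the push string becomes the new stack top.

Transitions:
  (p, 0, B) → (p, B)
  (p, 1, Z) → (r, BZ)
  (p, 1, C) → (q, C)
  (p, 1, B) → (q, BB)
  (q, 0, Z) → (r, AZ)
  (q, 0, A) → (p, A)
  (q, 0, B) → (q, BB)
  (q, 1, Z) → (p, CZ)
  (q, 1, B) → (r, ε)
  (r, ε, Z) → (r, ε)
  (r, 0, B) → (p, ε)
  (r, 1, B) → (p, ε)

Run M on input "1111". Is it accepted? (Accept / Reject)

Reject

(p, 1111, Z)
  read 1, top Z: go to r, push BZ → (r, 111, BZ)
  read 1, top B: go to p, push ε → (p, 11, Z)
  read 1, top Z: go to r, push BZ → (r, 1, BZ)
  read 1, top B: go to p, push ε → (p, ε, Z)
All input consumed; stack is Z, not empty, and no further ε-move applies.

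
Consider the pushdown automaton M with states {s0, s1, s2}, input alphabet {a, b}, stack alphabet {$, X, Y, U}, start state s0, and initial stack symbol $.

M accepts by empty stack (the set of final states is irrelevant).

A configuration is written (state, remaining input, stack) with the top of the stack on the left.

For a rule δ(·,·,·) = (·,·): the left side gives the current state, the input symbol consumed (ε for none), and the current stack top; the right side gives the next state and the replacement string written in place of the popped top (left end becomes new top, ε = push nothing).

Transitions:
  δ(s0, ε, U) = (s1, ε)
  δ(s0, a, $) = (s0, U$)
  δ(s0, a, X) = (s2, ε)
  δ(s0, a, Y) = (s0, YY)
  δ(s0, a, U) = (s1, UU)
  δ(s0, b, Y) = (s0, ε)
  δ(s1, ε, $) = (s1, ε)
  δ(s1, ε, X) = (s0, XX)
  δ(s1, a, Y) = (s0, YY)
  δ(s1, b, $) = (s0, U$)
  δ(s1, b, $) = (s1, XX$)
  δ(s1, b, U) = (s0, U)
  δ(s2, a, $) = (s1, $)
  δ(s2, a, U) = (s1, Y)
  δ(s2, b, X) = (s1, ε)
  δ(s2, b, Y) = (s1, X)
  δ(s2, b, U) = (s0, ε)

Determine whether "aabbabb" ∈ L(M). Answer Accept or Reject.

Accept

One accepting computation: (s0, aabbabb, $) ⊢ (s0, abbabb, U$) ⊢ (s1, bbabb, UU$) ⊢ (s0, babb, UU$) ⊢ (s1, babb, U$) ⊢ (s0, abb, U$) ⊢ (s1, bb, UU$) ⊢ (s0, b, UU$) ⊢ (s1, b, U$) ⊢ (s0, ε, U$) ⊢ (s1, ε, $) ⊢ (s1, ε, ε)
All input consumed and the stack is empty.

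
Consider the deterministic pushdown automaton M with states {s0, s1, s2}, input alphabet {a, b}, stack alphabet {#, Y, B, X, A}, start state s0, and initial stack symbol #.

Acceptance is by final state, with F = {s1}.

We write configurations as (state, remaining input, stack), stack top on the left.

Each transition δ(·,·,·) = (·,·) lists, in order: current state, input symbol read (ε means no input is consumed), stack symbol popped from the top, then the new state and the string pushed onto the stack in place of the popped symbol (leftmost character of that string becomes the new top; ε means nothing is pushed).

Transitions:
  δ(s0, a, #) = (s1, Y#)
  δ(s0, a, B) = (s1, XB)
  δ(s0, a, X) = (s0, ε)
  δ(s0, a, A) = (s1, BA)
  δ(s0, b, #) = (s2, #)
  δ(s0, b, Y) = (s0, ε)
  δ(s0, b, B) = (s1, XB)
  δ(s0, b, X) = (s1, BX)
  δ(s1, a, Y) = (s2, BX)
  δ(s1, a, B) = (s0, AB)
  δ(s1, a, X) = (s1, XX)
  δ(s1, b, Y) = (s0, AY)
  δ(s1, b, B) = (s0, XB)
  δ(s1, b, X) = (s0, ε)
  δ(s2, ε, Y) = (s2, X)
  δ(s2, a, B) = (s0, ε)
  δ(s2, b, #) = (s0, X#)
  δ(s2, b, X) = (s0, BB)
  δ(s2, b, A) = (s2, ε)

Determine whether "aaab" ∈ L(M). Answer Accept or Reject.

(s0, aaab, #)
  read a, top #: go to s1, push Y# → (s1, aab, Y#)
  read a, top Y: go to s2, push BX → (s2, ab, BX#)
  read a, top B: go to s0, push ε → (s0, b, X#)
  read b, top X: go to s1, push BX → (s1, ε, BX#)
All input consumed; state s1 ∈ F.

Accept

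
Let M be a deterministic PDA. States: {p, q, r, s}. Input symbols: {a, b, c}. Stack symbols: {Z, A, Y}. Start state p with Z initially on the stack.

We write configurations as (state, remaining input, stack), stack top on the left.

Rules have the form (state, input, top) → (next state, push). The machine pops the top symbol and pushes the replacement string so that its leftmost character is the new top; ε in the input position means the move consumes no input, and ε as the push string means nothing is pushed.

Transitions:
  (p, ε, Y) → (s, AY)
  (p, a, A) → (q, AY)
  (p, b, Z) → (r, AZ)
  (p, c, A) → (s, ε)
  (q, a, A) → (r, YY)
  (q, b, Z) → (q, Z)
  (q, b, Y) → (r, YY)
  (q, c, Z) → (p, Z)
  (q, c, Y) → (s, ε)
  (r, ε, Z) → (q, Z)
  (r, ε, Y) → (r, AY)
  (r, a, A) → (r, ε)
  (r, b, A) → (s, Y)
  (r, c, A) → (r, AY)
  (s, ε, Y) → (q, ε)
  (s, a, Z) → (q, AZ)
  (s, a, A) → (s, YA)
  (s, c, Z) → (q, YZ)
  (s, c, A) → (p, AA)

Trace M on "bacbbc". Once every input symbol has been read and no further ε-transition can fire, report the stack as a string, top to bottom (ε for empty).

(p, bacbbc, Z)
  read b, top Z: go to r, push AZ → (r, acbbc, AZ)
  read a, top A: go to r, push ε → (r, cbbc, Z)
  ε-move, top Z: go to q, push Z → (q, cbbc, Z)
  read c, top Z: go to p, push Z → (p, bbc, Z)
  read b, top Z: go to r, push AZ → (r, bc, AZ)
  read b, top A: go to s, push Y → (s, c, YZ)
  ε-move, top Y: go to q, push ε → (q, c, Z)
  read c, top Z: go to p, push Z → (p, ε, Z)
All input consumed in state p with stack Z.

Z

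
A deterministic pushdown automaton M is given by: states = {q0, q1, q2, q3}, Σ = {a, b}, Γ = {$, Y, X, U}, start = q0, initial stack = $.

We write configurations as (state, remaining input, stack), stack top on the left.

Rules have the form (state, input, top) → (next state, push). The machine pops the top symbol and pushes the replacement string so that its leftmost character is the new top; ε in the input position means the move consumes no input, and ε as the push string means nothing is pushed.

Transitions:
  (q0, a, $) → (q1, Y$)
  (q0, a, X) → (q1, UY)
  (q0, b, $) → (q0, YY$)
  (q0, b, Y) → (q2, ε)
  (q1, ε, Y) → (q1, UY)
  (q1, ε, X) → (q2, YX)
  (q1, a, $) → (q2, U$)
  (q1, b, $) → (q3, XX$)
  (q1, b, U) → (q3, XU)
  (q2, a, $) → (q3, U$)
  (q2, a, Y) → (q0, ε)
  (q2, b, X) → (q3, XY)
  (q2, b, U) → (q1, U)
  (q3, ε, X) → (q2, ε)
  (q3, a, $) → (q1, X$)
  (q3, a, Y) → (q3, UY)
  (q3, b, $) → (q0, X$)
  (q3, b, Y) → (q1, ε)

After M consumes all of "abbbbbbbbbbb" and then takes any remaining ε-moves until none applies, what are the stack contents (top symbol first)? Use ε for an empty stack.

(q0, abbbbbbbbbbb, $)
  read a, top $: go to q1, push Y$ → (q1, bbbbbbbbbbb, Y$)
  ε-move, top Y: go to q1, push UY → (q1, bbbbbbbbbbb, UY$)
  read b, top U: go to q3, push XU → (q3, bbbbbbbbbb, XUY$)
  ε-move, top X: go to q2, push ε → (q2, bbbbbbbbbb, UY$)
  read b, top U: go to q1, push U → (q1, bbbbbbbbb, UY$)
  read b, top U: go to q3, push XU → (q3, bbbbbbbb, XUY$)
  ε-move, top X: go to q2, push ε → (q2, bbbbbbbb, UY$)
  read b, top U: go to q1, push U → (q1, bbbbbbb, UY$)
  read b, top U: go to q3, push XU → (q3, bbbbbb, XUY$)
  ε-move, top X: go to q2, push ε → (q2, bbbbbb, UY$)
  read b, top U: go to q1, push U → (q1, bbbbb, UY$)
  read b, top U: go to q3, push XU → (q3, bbbb, XUY$)
  ε-move, top X: go to q2, push ε → (q2, bbbb, UY$)
  read b, top U: go to q1, push U → (q1, bbb, UY$)
  read b, top U: go to q3, push XU → (q3, bb, XUY$)
  ε-move, top X: go to q2, push ε → (q2, bb, UY$)
  read b, top U: go to q1, push U → (q1, b, UY$)
  read b, top U: go to q3, push XU → (q3, ε, XUY$)
  ε-move, top X: go to q2, push ε → (q2, ε, UY$)
All input consumed in state q2 with stack UY$.

UY$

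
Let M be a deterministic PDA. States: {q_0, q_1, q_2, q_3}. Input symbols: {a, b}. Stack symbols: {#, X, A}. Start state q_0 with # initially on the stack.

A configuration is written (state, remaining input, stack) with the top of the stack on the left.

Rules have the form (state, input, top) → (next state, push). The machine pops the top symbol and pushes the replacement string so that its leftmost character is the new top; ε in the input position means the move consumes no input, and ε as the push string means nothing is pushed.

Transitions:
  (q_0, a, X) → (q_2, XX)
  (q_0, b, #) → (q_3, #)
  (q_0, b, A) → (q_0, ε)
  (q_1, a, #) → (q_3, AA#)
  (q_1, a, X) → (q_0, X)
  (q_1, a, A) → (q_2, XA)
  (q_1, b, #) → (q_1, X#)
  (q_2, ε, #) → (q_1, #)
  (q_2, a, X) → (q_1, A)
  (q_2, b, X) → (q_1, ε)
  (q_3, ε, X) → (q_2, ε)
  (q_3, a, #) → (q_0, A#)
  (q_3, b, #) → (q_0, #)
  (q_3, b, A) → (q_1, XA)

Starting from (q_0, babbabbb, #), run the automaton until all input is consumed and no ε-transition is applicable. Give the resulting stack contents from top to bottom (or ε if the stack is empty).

#

(q_0, babbabbb, #)
  read b, top #: go to q_3, push # → (q_3, abbabbb, #)
  read a, top #: go to q_0, push A# → (q_0, bbabbb, A#)
  read b, top A: go to q_0, push ε → (q_0, babbb, #)
  read b, top #: go to q_3, push # → (q_3, abbb, #)
  read a, top #: go to q_0, push A# → (q_0, bbb, A#)
  read b, top A: go to q_0, push ε → (q_0, bb, #)
  read b, top #: go to q_3, push # → (q_3, b, #)
  read b, top #: go to q_0, push # → (q_0, ε, #)
All input consumed in state q_0 with stack #.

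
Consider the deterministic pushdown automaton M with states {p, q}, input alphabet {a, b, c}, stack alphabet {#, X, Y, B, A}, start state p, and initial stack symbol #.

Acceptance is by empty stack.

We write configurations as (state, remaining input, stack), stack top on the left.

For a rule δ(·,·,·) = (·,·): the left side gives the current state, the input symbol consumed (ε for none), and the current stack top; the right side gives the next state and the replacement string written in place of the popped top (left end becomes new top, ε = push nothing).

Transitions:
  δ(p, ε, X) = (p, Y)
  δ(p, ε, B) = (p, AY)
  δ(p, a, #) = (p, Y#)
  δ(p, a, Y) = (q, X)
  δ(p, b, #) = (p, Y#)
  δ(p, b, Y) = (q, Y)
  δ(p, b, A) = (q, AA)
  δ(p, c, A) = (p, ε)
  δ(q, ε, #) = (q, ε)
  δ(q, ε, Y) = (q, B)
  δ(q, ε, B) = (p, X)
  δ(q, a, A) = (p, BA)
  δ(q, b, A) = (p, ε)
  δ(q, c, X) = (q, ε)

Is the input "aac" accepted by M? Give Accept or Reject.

Accept

(p, aac, #)
  read a, top #: go to p, push Y# → (p, ac, Y#)
  read a, top Y: go to q, push X → (q, c, X#)
  read c, top X: go to q, push ε → (q, ε, #)
  ε-move, top #: go to q, push ε → (q, ε, ε)
All input consumed and the stack is empty.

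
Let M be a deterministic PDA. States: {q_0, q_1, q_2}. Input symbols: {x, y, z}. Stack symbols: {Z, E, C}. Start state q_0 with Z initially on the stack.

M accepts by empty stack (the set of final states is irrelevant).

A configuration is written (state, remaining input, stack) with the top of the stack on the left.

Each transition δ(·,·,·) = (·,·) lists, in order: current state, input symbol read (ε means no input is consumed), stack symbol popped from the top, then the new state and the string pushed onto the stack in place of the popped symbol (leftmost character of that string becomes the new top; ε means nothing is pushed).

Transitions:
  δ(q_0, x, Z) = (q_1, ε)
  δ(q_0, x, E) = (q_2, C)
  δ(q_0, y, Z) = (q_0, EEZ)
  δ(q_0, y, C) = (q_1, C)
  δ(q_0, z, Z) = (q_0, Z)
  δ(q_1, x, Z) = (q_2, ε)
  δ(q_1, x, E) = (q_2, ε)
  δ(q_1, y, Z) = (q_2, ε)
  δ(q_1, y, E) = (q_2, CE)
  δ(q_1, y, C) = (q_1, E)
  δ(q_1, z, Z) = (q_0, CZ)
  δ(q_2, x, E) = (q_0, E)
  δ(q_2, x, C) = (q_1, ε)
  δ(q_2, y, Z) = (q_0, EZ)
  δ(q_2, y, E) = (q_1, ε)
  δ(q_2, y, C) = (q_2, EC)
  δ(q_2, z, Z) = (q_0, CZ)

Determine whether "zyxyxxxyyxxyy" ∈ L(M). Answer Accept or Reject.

(q_0, zyxyxxxyyxxyy, Z)
  read z, top Z: go to q_0, push Z → (q_0, yxyxxxyyxxyy, Z)
  read y, top Z: go to q_0, push EEZ → (q_0, xyxxxyyxxyy, EEZ)
  read x, top E: go to q_2, push C → (q_2, yxxxyyxxyy, CEZ)
  read y, top C: go to q_2, push EC → (q_2, xxxyyxxyy, ECEZ)
  read x, top E: go to q_0, push E → (q_0, xxyyxxyy, ECEZ)
  read x, top E: go to q_2, push C → (q_2, xyyxxyy, CCEZ)
  read x, top C: go to q_1, push ε → (q_1, yyxxyy, CEZ)
  read y, top C: go to q_1, push E → (q_1, yxxyy, EEZ)
  read y, top E: go to q_2, push CE → (q_2, xxyy, CEEZ)
  read x, top C: go to q_1, push ε → (q_1, xyy, EEZ)
  read x, top E: go to q_2, push ε → (q_2, yy, EZ)
  read y, top E: go to q_1, push ε → (q_1, y, Z)
  read y, top Z: go to q_2, push ε → (q_2, ε, ε)
All input consumed and the stack is empty.

Accept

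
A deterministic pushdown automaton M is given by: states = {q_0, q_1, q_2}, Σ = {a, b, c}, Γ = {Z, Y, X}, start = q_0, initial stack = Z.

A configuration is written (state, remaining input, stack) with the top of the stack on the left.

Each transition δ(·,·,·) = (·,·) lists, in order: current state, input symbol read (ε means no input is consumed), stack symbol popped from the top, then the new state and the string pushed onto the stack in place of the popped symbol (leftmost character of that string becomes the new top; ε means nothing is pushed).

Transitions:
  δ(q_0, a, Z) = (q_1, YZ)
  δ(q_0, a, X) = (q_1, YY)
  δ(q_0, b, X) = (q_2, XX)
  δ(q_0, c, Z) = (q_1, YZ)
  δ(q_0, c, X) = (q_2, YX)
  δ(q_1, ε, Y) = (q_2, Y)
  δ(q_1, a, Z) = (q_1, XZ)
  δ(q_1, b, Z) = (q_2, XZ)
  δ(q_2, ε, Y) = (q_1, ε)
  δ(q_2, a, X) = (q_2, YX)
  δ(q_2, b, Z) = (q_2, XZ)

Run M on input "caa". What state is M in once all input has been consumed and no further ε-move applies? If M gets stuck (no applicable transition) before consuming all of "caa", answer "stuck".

(q_0, caa, Z)
  read c, top Z: go to q_1, push YZ → (q_1, aa, YZ)
  ε-move, top Y: go to q_2, push Y → (q_2, aa, YZ)
  ε-move, top Y: go to q_1, push ε → (q_1, aa, Z)
  read a, top Z: go to q_1, push XZ → (q_1, a, XZ)
No transition for (q_1, a, top X); M blocks with input a remaining.

stuck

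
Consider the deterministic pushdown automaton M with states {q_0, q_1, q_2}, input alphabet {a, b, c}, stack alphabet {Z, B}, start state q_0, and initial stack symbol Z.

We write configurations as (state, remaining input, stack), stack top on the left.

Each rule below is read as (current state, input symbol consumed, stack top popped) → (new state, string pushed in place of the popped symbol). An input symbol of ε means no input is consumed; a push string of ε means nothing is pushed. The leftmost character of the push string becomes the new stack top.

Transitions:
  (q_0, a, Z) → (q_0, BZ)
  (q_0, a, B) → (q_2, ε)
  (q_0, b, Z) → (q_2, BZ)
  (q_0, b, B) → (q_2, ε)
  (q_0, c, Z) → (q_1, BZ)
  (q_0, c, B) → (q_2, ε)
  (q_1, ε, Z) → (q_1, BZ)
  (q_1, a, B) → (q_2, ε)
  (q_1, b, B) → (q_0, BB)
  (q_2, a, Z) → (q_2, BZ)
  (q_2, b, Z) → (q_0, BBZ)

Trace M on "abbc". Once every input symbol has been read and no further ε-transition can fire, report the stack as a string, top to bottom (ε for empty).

(q_0, abbc, Z) ⊢ (q_0, bbc, BZ) ⊢ (q_2, bc, Z) ⊢ (q_0, c, BBZ) ⊢ (q_2, ε, BZ)
All input consumed in state q_2 with stack BZ.

BZ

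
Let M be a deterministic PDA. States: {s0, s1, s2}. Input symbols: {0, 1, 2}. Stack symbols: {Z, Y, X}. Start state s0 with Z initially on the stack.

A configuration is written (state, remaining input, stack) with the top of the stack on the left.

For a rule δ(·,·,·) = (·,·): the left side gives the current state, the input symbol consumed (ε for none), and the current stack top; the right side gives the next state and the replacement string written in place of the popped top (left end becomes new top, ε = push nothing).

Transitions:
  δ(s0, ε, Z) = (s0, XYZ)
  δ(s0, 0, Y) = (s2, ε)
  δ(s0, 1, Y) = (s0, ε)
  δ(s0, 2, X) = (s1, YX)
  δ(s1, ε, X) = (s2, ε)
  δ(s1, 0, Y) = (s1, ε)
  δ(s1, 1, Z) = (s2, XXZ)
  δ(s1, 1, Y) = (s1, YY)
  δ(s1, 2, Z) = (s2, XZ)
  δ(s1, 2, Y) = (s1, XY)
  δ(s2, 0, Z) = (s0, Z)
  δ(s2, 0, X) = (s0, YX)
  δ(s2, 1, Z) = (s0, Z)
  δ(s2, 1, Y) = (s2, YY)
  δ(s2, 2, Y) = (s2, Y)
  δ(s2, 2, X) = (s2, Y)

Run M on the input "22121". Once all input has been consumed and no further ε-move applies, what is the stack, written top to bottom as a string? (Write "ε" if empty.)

(s0, 22121, Z)
  ε-move, top Z: go to s0, push XYZ → (s0, 22121, XYZ)
  read 2, top X: go to s1, push YX → (s1, 2121, YXYZ)
  read 2, top Y: go to s1, push XY → (s1, 121, XYXYZ)
  ε-move, top X: go to s2, push ε → (s2, 121, YXYZ)
  read 1, top Y: go to s2, push YY → (s2, 21, YYXYZ)
  read 2, top Y: go to s2, push Y → (s2, 1, YYXYZ)
  read 1, top Y: go to s2, push YY → (s2, ε, YYYXYZ)
All input consumed in state s2 with stack YYYXYZ.

YYYXYZ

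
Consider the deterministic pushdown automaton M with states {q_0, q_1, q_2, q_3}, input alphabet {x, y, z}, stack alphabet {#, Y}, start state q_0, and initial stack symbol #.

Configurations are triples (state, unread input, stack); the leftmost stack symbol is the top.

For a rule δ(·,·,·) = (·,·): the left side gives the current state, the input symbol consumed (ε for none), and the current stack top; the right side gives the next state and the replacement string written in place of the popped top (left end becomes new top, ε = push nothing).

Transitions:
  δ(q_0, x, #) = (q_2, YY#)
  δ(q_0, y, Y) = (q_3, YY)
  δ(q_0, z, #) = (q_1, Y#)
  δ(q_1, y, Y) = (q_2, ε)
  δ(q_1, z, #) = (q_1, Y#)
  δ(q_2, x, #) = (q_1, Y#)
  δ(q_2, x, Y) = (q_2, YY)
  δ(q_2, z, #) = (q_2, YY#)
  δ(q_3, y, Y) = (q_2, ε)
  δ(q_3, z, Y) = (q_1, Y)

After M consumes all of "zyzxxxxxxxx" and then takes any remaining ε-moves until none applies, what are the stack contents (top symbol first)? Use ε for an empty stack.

YYYYYYYYYY#

(q_0, zyzxxxxxxxx, #) ⊢ (q_1, yzxxxxxxxx, Y#) ⊢ (q_2, zxxxxxxxx, #) ⊢ (q_2, xxxxxxxx, YY#) ⊢ (q_2, xxxxxxx, YYY#) ⊢ (q_2, xxxxxx, YYYY#) ⊢ (q_2, xxxxx, YYYYY#) ⊢ (q_2, xxxx, YYYYYY#) ⊢ (q_2, xxx, YYYYYYY#) ⊢ (q_2, xx, YYYYYYYY#) ⊢ (q_2, x, YYYYYYYYY#) ⊢ (q_2, ε, YYYYYYYYYY#)
All input consumed in state q_2 with stack YYYYYYYYYY#.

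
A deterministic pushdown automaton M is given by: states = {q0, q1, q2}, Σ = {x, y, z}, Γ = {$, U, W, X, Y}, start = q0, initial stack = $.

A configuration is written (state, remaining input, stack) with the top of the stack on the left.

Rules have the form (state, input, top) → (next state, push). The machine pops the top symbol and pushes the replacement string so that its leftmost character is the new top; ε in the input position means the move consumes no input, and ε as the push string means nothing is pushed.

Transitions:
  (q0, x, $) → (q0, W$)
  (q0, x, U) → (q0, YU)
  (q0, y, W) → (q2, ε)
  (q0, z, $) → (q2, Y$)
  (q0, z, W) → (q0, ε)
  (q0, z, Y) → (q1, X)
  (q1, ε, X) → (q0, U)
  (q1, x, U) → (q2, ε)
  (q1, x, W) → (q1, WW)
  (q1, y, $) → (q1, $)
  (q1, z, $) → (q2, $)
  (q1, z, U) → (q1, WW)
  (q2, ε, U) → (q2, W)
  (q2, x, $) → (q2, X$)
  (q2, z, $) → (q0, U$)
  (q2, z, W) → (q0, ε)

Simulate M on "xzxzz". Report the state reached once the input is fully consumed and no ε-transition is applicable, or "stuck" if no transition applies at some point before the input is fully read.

q2

(q0, xzxzz, $)
  read x, top $: go to q0, push W$ → (q0, zxzz, W$)
  read z, top W: go to q0, push ε → (q0, xzz, $)
  read x, top $: go to q0, push W$ → (q0, zz, W$)
  read z, top W: go to q0, push ε → (q0, z, $)
  read z, top $: go to q2, push Y$ → (q2, ε, Y$)
All input consumed; M is in state q2.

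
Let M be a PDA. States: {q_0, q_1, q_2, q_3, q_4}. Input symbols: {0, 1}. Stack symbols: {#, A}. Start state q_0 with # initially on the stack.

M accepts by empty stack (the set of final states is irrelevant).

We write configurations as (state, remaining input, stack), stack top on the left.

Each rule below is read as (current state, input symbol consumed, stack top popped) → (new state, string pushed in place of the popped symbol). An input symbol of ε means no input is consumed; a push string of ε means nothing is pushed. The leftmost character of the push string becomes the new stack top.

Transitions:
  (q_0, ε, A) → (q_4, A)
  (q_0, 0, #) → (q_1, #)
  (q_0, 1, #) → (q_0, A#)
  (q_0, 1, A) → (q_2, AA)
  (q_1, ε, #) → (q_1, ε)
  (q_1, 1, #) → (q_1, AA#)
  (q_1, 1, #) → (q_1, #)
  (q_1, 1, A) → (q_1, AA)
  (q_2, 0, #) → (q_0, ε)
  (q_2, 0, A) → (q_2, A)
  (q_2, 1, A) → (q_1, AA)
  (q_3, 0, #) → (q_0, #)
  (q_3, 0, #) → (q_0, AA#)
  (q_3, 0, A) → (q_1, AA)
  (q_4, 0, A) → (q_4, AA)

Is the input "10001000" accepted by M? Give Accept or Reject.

No computation consumes all input and empties the stack.

Reject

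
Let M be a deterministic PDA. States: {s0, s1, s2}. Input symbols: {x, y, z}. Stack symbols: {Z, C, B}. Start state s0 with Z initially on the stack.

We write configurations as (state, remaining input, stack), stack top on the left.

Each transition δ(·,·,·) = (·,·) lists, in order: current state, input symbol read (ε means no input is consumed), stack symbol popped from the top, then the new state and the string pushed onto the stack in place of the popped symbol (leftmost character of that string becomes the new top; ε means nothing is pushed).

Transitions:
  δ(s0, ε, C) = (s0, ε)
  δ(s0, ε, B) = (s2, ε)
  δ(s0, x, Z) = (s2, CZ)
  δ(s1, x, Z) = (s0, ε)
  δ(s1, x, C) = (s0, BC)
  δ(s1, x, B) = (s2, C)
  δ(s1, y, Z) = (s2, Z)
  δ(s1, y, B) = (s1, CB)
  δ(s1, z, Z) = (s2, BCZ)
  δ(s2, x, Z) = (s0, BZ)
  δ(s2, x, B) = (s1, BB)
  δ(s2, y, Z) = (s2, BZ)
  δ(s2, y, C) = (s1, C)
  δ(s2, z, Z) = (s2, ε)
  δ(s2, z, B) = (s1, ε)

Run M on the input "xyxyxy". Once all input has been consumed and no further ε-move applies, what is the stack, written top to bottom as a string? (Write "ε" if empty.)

(s0, xyxyxy, Z) ⊢ (s2, yxyxy, CZ) ⊢ (s1, xyxy, CZ) ⊢ (s0, yxy, BCZ) ⊢ (s2, yxy, CZ) ⊢ (s1, xy, CZ) ⊢ (s0, y, BCZ) ⊢ (s2, y, CZ) ⊢ (s1, ε, CZ)
All input consumed in state s1 with stack CZ.

CZ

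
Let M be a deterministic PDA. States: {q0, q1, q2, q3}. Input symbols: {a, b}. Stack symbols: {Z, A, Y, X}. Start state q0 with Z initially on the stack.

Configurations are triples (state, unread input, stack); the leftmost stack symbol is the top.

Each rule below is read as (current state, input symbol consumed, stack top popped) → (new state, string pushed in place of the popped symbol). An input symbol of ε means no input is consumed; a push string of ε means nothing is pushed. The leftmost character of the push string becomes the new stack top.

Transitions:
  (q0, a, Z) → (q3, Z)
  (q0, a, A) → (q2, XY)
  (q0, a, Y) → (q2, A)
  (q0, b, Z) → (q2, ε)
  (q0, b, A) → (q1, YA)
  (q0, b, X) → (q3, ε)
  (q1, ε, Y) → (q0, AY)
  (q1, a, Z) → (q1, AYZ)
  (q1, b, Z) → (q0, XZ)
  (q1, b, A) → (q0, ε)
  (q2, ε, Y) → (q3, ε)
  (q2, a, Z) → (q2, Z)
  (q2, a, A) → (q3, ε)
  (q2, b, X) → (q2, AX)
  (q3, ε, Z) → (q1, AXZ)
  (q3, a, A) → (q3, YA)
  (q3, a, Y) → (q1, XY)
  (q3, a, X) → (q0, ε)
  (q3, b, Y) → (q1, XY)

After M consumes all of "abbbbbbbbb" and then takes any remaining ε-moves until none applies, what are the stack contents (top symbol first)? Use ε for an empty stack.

XZ

(q0, abbbbbbbbb, Z)
  read a, top Z: go to q3, push Z → (q3, bbbbbbbbb, Z)
  ε-move, top Z: go to q1, push AXZ → (q1, bbbbbbbbb, AXZ)
  read b, top A: go to q0, push ε → (q0, bbbbbbbb, XZ)
  read b, top X: go to q3, push ε → (q3, bbbbbbb, Z)
  ε-move, top Z: go to q1, push AXZ → (q1, bbbbbbb, AXZ)
  read b, top A: go to q0, push ε → (q0, bbbbbb, XZ)
  read b, top X: go to q3, push ε → (q3, bbbbb, Z)
  ε-move, top Z: go to q1, push AXZ → (q1, bbbbb, AXZ)
  read b, top A: go to q0, push ε → (q0, bbbb, XZ)
  read b, top X: go to q3, push ε → (q3, bbb, Z)
  ε-move, top Z: go to q1, push AXZ → (q1, bbb, AXZ)
  read b, top A: go to q0, push ε → (q0, bb, XZ)
  read b, top X: go to q3, push ε → (q3, b, Z)
  ε-move, top Z: go to q1, push AXZ → (q1, b, AXZ)
  read b, top A: go to q0, push ε → (q0, ε, XZ)
All input consumed in state q0 with stack XZ.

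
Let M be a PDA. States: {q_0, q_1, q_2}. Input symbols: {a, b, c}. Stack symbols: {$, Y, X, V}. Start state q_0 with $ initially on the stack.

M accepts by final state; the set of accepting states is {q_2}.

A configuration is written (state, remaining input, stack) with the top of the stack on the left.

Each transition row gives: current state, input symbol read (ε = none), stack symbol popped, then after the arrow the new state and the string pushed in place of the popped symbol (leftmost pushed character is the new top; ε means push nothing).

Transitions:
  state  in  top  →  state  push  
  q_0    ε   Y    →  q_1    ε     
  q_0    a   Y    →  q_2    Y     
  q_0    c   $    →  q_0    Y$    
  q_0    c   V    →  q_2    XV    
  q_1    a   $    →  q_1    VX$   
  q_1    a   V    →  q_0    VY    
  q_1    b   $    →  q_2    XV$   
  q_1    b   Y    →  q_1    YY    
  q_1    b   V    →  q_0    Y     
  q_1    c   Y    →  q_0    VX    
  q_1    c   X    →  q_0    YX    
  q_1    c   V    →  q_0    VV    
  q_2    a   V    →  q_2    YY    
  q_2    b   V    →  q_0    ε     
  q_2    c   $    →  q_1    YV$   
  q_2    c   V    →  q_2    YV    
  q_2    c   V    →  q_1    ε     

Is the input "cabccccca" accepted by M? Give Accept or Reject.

One accepting computation: (q_0, cabccccca, $) ⊢ (q_0, abccccca, Y$) ⊢ (q_1, abccccca, $) ⊢ (q_1, bccccca, VX$) ⊢ (q_0, ccccca, YX$) ⊢ (q_1, ccccca, X$) ⊢ (q_0, cccca, YX$) ⊢ (q_1, cccca, X$) ⊢ (q_0, ccca, YX$) ⊢ (q_1, ccca, X$) ⊢ (q_0, cca, YX$) ⊢ (q_1, cca, X$) ⊢ (q_0, ca, YX$) ⊢ (q_1, ca, X$) ⊢ (q_0, a, YX$) ⊢ (q_2, ε, YX$)
All input consumed and state q_2 ∈ F.

Accept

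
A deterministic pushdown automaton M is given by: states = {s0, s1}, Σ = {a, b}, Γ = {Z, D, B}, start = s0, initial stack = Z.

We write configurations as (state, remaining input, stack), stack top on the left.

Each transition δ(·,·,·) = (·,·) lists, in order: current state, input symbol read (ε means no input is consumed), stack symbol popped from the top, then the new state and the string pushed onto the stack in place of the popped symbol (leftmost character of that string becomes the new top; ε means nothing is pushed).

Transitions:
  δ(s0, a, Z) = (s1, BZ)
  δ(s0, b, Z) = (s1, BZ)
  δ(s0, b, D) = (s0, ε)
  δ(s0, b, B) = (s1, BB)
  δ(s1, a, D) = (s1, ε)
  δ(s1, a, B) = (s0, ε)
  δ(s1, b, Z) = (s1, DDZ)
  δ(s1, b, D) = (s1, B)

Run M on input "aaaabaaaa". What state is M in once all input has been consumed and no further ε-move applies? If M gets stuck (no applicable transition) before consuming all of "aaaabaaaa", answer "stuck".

s1

(s0, aaaabaaaa, Z) ⊢ (s1, aaabaaaa, BZ) ⊢ (s0, aabaaaa, Z) ⊢ (s1, abaaaa, BZ) ⊢ (s0, baaaa, Z) ⊢ (s1, aaaa, BZ) ⊢ (s0, aaa, Z) ⊢ (s1, aa, BZ) ⊢ (s0, a, Z) ⊢ (s1, ε, BZ)
All input consumed; M is in state s1.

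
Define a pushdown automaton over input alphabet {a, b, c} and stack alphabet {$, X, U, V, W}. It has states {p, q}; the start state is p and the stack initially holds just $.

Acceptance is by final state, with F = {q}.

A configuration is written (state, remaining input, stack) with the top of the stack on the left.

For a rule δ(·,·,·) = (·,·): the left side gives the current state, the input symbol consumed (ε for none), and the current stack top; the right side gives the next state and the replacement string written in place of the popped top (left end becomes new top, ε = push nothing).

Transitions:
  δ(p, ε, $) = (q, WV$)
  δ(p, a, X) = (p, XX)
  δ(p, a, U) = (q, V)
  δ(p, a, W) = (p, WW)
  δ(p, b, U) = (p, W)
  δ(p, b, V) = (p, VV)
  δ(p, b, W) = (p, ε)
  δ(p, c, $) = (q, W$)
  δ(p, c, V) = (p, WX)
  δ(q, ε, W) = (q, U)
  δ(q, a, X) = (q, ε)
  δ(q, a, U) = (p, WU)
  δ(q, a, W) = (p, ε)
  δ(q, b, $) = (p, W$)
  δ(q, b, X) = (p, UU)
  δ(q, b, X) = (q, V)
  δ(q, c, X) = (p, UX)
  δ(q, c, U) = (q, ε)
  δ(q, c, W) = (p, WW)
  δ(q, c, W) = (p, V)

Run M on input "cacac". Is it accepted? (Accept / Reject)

One accepting computation: (p, cacac, $) ⊢ (q, acac, W$) ⊢ (p, cac, $) ⊢ (q, ac, W$) ⊢ (p, c, $) ⊢ (q, ε, W$)
All input consumed and state q ∈ F.

Accept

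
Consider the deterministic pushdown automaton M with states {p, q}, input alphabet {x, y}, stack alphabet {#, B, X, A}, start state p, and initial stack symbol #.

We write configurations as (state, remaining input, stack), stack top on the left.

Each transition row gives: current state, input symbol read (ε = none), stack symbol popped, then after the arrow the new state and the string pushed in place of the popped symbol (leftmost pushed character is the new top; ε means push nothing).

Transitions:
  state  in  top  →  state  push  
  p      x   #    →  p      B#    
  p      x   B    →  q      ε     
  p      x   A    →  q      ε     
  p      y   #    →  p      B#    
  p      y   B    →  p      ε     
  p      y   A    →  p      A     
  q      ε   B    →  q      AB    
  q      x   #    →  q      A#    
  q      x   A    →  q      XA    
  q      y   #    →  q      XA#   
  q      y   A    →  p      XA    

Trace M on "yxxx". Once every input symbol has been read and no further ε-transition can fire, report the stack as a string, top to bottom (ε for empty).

XA#

(p, yxxx, #)
  read y, top #: go to p, push B# → (p, xxx, B#)
  read x, top B: go to q, push ε → (q, xx, #)
  read x, top #: go to q, push A# → (q, x, A#)
  read x, top A: go to q, push XA → (q, ε, XA#)
All input consumed in state q with stack XA#.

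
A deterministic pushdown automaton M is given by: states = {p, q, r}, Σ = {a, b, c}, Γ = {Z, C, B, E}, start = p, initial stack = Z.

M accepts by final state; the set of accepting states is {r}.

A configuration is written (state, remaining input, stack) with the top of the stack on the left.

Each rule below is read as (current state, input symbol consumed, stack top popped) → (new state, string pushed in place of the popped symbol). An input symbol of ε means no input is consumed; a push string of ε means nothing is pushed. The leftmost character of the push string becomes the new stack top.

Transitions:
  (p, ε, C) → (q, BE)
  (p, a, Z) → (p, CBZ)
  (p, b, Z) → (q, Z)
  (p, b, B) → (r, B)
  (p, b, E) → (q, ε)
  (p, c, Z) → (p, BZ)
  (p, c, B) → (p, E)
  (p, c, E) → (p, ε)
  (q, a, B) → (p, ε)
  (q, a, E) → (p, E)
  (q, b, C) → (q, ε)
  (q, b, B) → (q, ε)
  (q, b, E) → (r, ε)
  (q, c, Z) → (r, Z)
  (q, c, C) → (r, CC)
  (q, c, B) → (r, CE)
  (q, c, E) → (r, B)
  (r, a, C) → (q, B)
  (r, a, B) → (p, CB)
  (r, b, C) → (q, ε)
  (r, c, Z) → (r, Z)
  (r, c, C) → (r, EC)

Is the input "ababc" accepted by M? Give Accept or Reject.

Accept

(p, ababc, Z)
  read a, top Z: go to p, push CBZ → (p, babc, CBZ)
  ε-move, top C: go to q, push BE → (q, babc, BEBZ)
  read b, top B: go to q, push ε → (q, abc, EBZ)
  read a, top E: go to p, push E → (p, bc, EBZ)
  read b, top E: go to q, push ε → (q, c, BZ)
  read c, top B: go to r, push CE → (r, ε, CEZ)
All input consumed; state r ∈ F.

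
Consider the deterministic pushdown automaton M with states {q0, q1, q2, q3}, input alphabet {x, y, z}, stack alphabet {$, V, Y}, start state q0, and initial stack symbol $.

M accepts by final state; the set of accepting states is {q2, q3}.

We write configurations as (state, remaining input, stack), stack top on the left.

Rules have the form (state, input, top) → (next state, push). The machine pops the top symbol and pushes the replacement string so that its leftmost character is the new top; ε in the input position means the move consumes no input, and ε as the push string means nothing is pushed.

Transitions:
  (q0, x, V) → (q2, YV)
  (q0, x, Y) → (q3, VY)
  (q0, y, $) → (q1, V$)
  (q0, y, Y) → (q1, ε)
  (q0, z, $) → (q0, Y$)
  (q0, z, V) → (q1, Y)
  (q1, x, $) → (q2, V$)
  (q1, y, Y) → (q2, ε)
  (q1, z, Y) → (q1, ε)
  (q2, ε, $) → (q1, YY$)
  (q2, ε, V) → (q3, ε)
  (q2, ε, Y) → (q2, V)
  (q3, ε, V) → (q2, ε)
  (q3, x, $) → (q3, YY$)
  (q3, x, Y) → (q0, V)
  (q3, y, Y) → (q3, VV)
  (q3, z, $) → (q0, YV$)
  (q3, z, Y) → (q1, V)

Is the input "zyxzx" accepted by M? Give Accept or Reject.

Accept

(q0, zyxzx, $) ⊢ (q0, yxzx, Y$) ⊢ (q1, xzx, $) ⊢ (q2, zx, V$) ⊢ (q3, zx, $) ⊢ (q0, x, YV$) ⊢ (q3, ε, VYV$)
All input consumed; state q3 ∈ F.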